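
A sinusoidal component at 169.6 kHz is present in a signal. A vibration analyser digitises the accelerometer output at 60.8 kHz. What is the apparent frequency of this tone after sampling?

12.8 kHz

169.6 kHz mod fs = 48 kHz.
48 kHz > fs/2 = 30.4 kHz, folds to fs − 48 kHz = 12.8 kHz.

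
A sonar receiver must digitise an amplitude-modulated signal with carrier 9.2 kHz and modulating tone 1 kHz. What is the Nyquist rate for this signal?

20.4 kHz

AM sidebands sit at fc ± fm = 8.2 kHz and 10.2 kHz.
Highest-frequency component: 10.2 kHz.
Nyquist rate = 2 × 10.2 kHz = 20.4 kHz.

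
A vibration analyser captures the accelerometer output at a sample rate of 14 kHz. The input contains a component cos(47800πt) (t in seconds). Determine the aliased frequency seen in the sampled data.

ω = 47800π rad/s → f = ω/(2π) = 23900 Hz = 23.9 kHz.
23.9 kHz mod fs = 9.9 kHz.
9.9 kHz > fs/2 = 7 kHz, folds to fs − 9.9 kHz = 4.1 kHz.

4.1 kHz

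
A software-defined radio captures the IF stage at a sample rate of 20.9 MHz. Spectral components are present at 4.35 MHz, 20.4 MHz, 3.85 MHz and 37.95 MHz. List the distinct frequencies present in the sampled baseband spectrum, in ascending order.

0.5 MHz, 3.85 MHz, 4.35 MHz

fs/2 = 10.45 MHz.
4.35 MHz ≤ fs/2 = 10.45 MHz, passes unchanged.
20.4 MHz > fs/2 = 10.45 MHz, folds to fs − 20.4 MHz = 0.5 MHz.
3.85 MHz ≤ fs/2 = 10.45 MHz, passes unchanged.
37.95 MHz mod fs = 17.05 MHz.
17.05 MHz > fs/2 = 10.45 MHz, folds to fs − 17.05 MHz = 3.85 MHz.
Distinct values: {0.5 MHz, 3.85 MHz, 4.35 MHz}.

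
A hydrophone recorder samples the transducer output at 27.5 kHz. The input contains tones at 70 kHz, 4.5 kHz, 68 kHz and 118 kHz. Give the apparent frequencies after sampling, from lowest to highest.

fs/2 = 13.75 kHz.
70 kHz mod fs = 15 kHz.
15 kHz > fs/2 = 13.75 kHz, folds to fs − 15 kHz = 12.5 kHz.
4.5 kHz ≤ fs/2 = 13.75 kHz, passes unchanged.
68 kHz mod fs = 13 kHz.
13 kHz ≤ fs/2 = 13.75 kHz, appears at 13 kHz.
118 kHz mod fs = 8 kHz.
8 kHz ≤ fs/2 = 13.75 kHz, appears at 8 kHz.
Distinct values: {4.5 kHz, 8 kHz, 12.5 kHz, 13 kHz}.

4.5 kHz, 8 kHz, 12.5 kHz, 13 kHz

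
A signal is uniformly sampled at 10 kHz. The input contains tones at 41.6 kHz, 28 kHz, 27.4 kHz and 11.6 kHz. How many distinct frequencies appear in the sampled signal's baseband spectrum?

fs/2 = 5 kHz.
41.6 kHz mod fs = 1.6 kHz.
1.6 kHz ≤ fs/2 = 5 kHz, appears at 1.6 kHz.
28 kHz mod fs = 8 kHz.
8 kHz > fs/2 = 5 kHz, folds to fs − 8 kHz = 2 kHz.
27.4 kHz mod fs = 7.4 kHz.
7.4 kHz > fs/2 = 5 kHz, folds to fs − 7.4 kHz = 2.6 kHz.
11.6 kHz mod fs = 1.6 kHz.
1.6 kHz ≤ fs/2 = 5 kHz, appears at 1.6 kHz.
Distinct values: {1.6 kHz, 2 kHz, 2.6 kHz} → 3.

3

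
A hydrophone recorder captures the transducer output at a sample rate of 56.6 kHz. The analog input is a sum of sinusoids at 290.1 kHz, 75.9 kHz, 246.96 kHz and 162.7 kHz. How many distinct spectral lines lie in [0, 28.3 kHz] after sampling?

3

fs/2 = 28.3 kHz.
290.1 kHz mod fs = 7.1 kHz.
7.1 kHz ≤ fs/2 = 28.3 kHz, appears at 7.1 kHz.
75.9 kHz mod fs = 19.3 kHz.
19.3 kHz ≤ fs/2 = 28.3 kHz, appears at 19.3 kHz.
246.96 kHz mod fs = 20.56 kHz.
20.56 kHz ≤ fs/2 = 28.3 kHz, appears at 20.56 kHz.
162.7 kHz mod fs = 49.5 kHz.
49.5 kHz > fs/2 = 28.3 kHz, folds to fs − 49.5 kHz = 7.1 kHz.
Distinct values: {7.1 kHz, 19.3 kHz, 20.56 kHz} → 3.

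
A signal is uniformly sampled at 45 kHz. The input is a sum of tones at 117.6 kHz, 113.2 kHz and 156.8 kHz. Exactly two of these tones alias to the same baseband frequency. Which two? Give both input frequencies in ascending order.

fs/2 = 22.5 kHz.
117.6 kHz mod fs = 27.6 kHz.
27.6 kHz > fs/2 = 22.5 kHz, folds to fs − 27.6 kHz = 17.4 kHz.
113.2 kHz mod fs = 23.2 kHz.
23.2 kHz > fs/2 = 22.5 kHz, folds to fs − 23.2 kHz = 21.8 kHz.
156.8 kHz mod fs = 21.8 kHz.
21.8 kHz ≤ fs/2 = 22.5 kHz, appears at 21.8 kHz.
113.2 kHz and 156.8 kHz both map to 21.8 kHz.

113.2 kHz, 156.8 kHz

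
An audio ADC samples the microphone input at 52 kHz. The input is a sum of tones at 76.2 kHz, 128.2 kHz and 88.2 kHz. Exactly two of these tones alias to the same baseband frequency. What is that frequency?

24.2 kHz

fs/2 = 26 kHz.
76.2 kHz mod fs = 24.2 kHz.
24.2 kHz ≤ fs/2 = 26 kHz, appears at 24.2 kHz.
128.2 kHz mod fs = 24.2 kHz.
24.2 kHz ≤ fs/2 = 26 kHz, appears at 24.2 kHz.
88.2 kHz mod fs = 36.2 kHz.
36.2 kHz > fs/2 = 26 kHz, folds to fs − 36.2 kHz = 15.8 kHz.
76.2 kHz and 128.2 kHz both map to 24.2 kHz.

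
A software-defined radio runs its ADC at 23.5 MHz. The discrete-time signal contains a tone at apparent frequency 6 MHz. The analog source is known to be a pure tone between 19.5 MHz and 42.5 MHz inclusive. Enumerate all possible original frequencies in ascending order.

Frequencies that alias to 6 MHz are k·fs ± 6 MHz for integer k ≥ 0.
k=0: 6 MHz.
k=1: 17.5 MHz, 29.5 MHz.
k=2: 41 MHz, 53 MHz.
k=3: 64.5 MHz, 76.5 MHz.
Within [19.5 MHz, 42.5 MHz]: 29.5 MHz, 41 MHz.

29.5 MHz, 41 MHz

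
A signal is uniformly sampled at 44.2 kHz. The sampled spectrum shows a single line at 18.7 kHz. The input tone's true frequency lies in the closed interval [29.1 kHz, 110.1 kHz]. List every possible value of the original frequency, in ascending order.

62.9 kHz, 69.7 kHz, 107.1 kHz

Frequencies that alias to 18.7 kHz are k·fs ± 18.7 kHz for integer k ≥ 0.
k=0: 18.7 kHz.
k=1: 25.5 kHz, 62.9 kHz.
k=2: 69.7 kHz, 107.1 kHz.
k=3: 113.9 kHz, 151.3 kHz.
Within [29.1 kHz, 110.1 kHz]: 62.9 kHz, 69.7 kHz, 107.1 kHz.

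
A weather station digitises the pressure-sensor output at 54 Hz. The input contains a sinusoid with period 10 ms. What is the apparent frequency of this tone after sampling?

T = 10 ms → f = 1/T = 100 Hz.
100 Hz mod fs = 46 Hz.
46 Hz > fs/2 = 27 Hz, folds to fs − 46 Hz = 8 Hz.

8 Hz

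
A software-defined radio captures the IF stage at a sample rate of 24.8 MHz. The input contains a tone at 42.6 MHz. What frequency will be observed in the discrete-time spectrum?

7 MHz

42.6 MHz mod fs = 17.8 MHz.
17.8 MHz > fs/2 = 12.4 MHz, folds to fs − 17.8 MHz = 7 MHz.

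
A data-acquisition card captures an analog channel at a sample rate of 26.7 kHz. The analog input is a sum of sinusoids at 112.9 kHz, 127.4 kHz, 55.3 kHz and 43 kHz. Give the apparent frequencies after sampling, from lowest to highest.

fs/2 = 13.35 kHz.
112.9 kHz mod fs = 6.1 kHz.
6.1 kHz ≤ fs/2 = 13.35 kHz, appears at 6.1 kHz.
127.4 kHz mod fs = 20.6 kHz.
20.6 kHz > fs/2 = 13.35 kHz, folds to fs − 20.6 kHz = 6.1 kHz.
55.3 kHz mod fs = 1.9 kHz.
1.9 kHz ≤ fs/2 = 13.35 kHz, appears at 1.9 kHz.
43 kHz mod fs = 16.3 kHz.
16.3 kHz > fs/2 = 13.35 kHz, folds to fs − 16.3 kHz = 10.4 kHz.
Distinct values: {1.9 kHz, 6.1 kHz, 10.4 kHz}.

1.9 kHz, 6.1 kHz, 10.4 kHz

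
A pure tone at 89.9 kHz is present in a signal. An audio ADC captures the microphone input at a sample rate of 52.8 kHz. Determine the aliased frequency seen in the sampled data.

89.9 kHz mod fs = 37.1 kHz.
37.1 kHz > fs/2 = 26.4 kHz, folds to fs − 37.1 kHz = 15.7 kHz.

15.7 kHz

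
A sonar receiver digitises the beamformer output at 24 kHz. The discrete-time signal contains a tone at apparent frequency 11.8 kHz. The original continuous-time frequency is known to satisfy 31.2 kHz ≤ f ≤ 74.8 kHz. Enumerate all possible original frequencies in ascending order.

Frequencies that alias to 11.8 kHz are k·fs ± 11.8 kHz for integer k ≥ 0.
k=0: 11.8 kHz.
k=1: 12.2 kHz, 35.8 kHz.
k=2: 36.2 kHz, 59.8 kHz.
k=3: 60.2 kHz, 83.8 kHz.
k=4: 84.2 kHz, 107.8 kHz.
Within [31.2 kHz, 74.8 kHz]: 35.8 kHz, 36.2 kHz, 59.8 kHz, 60.2 kHz.

35.8 kHz, 36.2 kHz, 59.8 kHz, 60.2 kHz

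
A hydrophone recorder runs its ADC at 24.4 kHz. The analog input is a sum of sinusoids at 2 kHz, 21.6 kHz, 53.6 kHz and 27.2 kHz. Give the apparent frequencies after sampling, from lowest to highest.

2 kHz, 2.8 kHz, 4.8 kHz

fs/2 = 12.2 kHz.
2 kHz ≤ fs/2 = 12.2 kHz, passes unchanged.
21.6 kHz > fs/2 = 12.2 kHz, folds to fs − 21.6 kHz = 2.8 kHz.
53.6 kHz mod fs = 4.8 kHz.
4.8 kHz ≤ fs/2 = 12.2 kHz, appears at 4.8 kHz.
27.2 kHz mod fs = 2.8 kHz.
2.8 kHz ≤ fs/2 = 12.2 kHz, appears at 2.8 kHz.
Distinct values: {2 kHz, 2.8 kHz, 4.8 kHz}.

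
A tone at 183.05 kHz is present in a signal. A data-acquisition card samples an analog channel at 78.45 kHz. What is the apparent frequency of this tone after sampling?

183.05 kHz mod fs = 26.15 kHz.
26.15 kHz ≤ fs/2 = 39.225 kHz, appears at 26.15 kHz.

26.15 kHz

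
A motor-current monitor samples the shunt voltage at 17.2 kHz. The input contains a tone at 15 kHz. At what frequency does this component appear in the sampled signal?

2.2 kHz

15 kHz > fs/2 = 8.6 kHz, folds to fs − 15 kHz = 2.2 kHz.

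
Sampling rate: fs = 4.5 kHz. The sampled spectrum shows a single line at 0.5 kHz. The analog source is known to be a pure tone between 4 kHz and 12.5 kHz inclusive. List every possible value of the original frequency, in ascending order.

4 kHz, 5 kHz, 8.5 kHz, 9.5 kHz

Frequencies that alias to 0.5 kHz are k·fs ± 0.5 kHz for integer k ≥ 0.
k=0: 0.5 kHz.
k=1: 4 kHz, 5 kHz.
k=2: 8.5 kHz, 9.5 kHz.
k=3: 13 kHz, 14 kHz.
Within [4 kHz, 12.5 kHz]: 4 kHz, 5 kHz, 8.5 kHz, 9.5 kHz.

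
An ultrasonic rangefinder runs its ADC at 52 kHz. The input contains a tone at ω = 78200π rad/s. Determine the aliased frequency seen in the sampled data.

ω = 78200π rad/s → f = ω/(2π) = 39100 Hz = 39.1 kHz.
39.1 kHz > fs/2 = 26 kHz, folds to fs − 39.1 kHz = 12.9 kHz.

12.9 kHz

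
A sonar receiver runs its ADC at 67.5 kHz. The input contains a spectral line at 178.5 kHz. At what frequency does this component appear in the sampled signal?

178.5 kHz mod fs = 43.5 kHz.
43.5 kHz > fs/2 = 33.75 kHz, folds to fs − 43.5 kHz = 24 kHz.

24 kHz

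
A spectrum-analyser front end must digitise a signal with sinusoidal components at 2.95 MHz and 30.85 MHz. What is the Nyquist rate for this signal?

61.7 MHz

Highest-frequency component: 30.85 MHz.
Nyquist rate = 2 × 30.85 MHz = 61.7 MHz.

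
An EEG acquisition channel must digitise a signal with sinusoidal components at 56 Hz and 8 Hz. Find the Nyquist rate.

112 Hz

Highest-frequency component: 56 Hz.
Nyquist rate = 2 × 56 Hz = 112 Hz.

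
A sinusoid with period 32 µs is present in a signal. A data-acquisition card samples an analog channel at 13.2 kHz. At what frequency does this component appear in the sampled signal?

T = 32 µs → f = 1/T = 31.25 kHz.
31.25 kHz mod fs = 4.85 kHz.
4.85 kHz ≤ fs/2 = 6.6 kHz, appears at 4.85 kHz.

4.85 kHz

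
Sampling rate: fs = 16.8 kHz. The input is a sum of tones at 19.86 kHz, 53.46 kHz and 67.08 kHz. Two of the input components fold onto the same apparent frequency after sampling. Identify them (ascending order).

19.86 kHz, 53.46 kHz

fs/2 = 8.4 kHz.
19.86 kHz mod fs = 3.06 kHz.
3.06 kHz ≤ fs/2 = 8.4 kHz, appears at 3.06 kHz.
53.46 kHz mod fs = 3.06 kHz.
3.06 kHz ≤ fs/2 = 8.4 kHz, appears at 3.06 kHz.
67.08 kHz mod fs = 16.68 kHz.
16.68 kHz > fs/2 = 8.4 kHz, folds to fs − 16.68 kHz = 0.12 kHz.
19.86 kHz and 53.46 kHz both map to 3.06 kHz.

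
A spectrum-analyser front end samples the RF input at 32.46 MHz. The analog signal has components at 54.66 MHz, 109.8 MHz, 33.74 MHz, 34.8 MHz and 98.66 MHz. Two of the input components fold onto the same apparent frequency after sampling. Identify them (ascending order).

fs/2 = 16.23 MHz.
54.66 MHz mod fs = 22.2 MHz.
22.2 MHz > fs/2 = 16.23 MHz, folds to fs − 22.2 MHz = 10.26 MHz.
109.8 MHz mod fs = 12.42 MHz.
12.42 MHz ≤ fs/2 = 16.23 MHz, appears at 12.42 MHz.
33.74 MHz mod fs = 1.28 MHz.
1.28 MHz ≤ fs/2 = 16.23 MHz, appears at 1.28 MHz.
34.8 MHz mod fs = 2.34 MHz.
2.34 MHz ≤ fs/2 = 16.23 MHz, appears at 2.34 MHz.
98.66 MHz mod fs = 1.28 MHz.
1.28 MHz ≤ fs/2 = 16.23 MHz, appears at 1.28 MHz.
33.74 MHz and 98.66 MHz both map to 1.28 MHz.

33.74 MHz, 98.66 MHz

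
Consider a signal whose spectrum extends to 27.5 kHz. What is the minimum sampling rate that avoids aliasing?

55 kHz

Nyquist rate = 2 × 27.5 kHz = 55 kHz.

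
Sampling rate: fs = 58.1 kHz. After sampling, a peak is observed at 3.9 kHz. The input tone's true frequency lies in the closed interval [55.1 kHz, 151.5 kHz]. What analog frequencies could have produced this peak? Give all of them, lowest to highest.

Frequencies that alias to 3.9 kHz are k·fs ± 3.9 kHz for integer k ≥ 0.
k=0: 3.9 kHz.
k=1: 54.2 kHz, 62 kHz.
k=2: 112.3 kHz, 120.1 kHz.
k=3: 170.4 kHz, 178.2 kHz.
Within [55.1 kHz, 151.5 kHz]: 62 kHz, 112.3 kHz, 120.1 kHz.

62 kHz, 112.3 kHz, 120.1 kHz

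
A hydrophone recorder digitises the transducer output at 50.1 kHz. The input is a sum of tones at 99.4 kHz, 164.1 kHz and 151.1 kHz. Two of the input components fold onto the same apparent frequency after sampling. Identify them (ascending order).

fs/2 = 25.05 kHz.
99.4 kHz mod fs = 49.3 kHz.
49.3 kHz > fs/2 = 25.05 kHz, folds to fs − 49.3 kHz = 0.8 kHz.
164.1 kHz mod fs = 13.8 kHz.
13.8 kHz ≤ fs/2 = 25.05 kHz, appears at 13.8 kHz.
151.1 kHz mod fs = 0.8 kHz.
0.8 kHz ≤ fs/2 = 25.05 kHz, appears at 0.8 kHz.
99.4 kHz and 151.1 kHz both map to 0.8 kHz.

99.4 kHz, 151.1 kHz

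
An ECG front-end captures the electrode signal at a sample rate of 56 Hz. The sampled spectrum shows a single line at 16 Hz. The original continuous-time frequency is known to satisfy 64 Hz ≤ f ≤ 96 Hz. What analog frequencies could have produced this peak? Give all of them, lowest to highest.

Frequencies that alias to 16 Hz are k·fs ± 16 Hz for integer k ≥ 0.
k=0: 16 Hz.
k=1: 40 Hz, 72 Hz.
k=2: 96 Hz, 128 Hz.
k=3: 152 Hz, 184 Hz.
Within [64 Hz, 96 Hz]: 72 Hz, 96 Hz.

72 Hz, 96 Hz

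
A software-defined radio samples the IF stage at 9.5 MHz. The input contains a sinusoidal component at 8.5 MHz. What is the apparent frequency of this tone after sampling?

1 MHz

8.5 MHz > fs/2 = 4.75 MHz, folds to fs − 8.5 MHz = 1 MHz.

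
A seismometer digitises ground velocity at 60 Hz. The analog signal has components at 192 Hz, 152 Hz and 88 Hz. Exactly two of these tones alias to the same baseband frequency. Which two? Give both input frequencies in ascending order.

88 Hz, 152 Hz

fs/2 = 30 Hz.
192 Hz mod fs = 12 Hz.
12 Hz ≤ fs/2 = 30 Hz, appears at 12 Hz.
152 Hz mod fs = 32 Hz.
32 Hz > fs/2 = 30 Hz, folds to fs − 32 Hz = 28 Hz.
88 Hz mod fs = 28 Hz.
28 Hz ≤ fs/2 = 30 Hz, appears at 28 Hz.
88 Hz and 152 Hz both map to 28 Hz.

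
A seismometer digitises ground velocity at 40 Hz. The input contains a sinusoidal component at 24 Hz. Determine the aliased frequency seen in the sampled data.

24 Hz > fs/2 = 20 Hz, folds to fs − 24 Hz = 16 Hz.

16 Hz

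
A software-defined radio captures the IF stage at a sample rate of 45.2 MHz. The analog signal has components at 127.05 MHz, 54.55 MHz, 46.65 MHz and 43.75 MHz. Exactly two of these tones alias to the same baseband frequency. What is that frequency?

1.45 MHz

fs/2 = 22.6 MHz.
127.05 MHz mod fs = 36.65 MHz.
36.65 MHz > fs/2 = 22.6 MHz, folds to fs − 36.65 MHz = 8.55 MHz.
54.55 MHz mod fs = 9.35 MHz.
9.35 MHz ≤ fs/2 = 22.6 MHz, appears at 9.35 MHz.
46.65 MHz mod fs = 1.45 MHz.
1.45 MHz ≤ fs/2 = 22.6 MHz, appears at 1.45 MHz.
43.75 MHz > fs/2 = 22.6 MHz, folds to fs − 43.75 MHz = 1.45 MHz.
43.75 MHz and 46.65 MHz both map to 1.45 MHz.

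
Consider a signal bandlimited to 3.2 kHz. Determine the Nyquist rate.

6.4 kHz

Nyquist rate = 2 × 3.2 kHz = 6.4 kHz.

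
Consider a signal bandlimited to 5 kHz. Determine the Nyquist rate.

10 kHz

Nyquist rate = 2 × 5 kHz = 10 kHz.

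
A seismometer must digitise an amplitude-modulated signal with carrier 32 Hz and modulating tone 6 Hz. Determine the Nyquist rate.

AM sidebands sit at fc ± fm = 26 Hz and 38 Hz.
Highest-frequency component: 38 Hz.
Nyquist rate = 2 × 38 Hz = 76 Hz.

76 Hz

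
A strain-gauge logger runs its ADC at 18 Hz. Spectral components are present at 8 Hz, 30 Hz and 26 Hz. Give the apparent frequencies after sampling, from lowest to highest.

6 Hz, 8 Hz

fs/2 = 9 Hz.
8 Hz ≤ fs/2 = 9 Hz, passes unchanged.
30 Hz mod fs = 12 Hz.
12 Hz > fs/2 = 9 Hz, folds to fs − 12 Hz = 6 Hz.
26 Hz mod fs = 8 Hz.
8 Hz ≤ fs/2 = 9 Hz, appears at 8 Hz.
Distinct values: {6 Hz, 8 Hz}.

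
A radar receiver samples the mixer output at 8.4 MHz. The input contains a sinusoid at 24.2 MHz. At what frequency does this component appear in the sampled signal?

1 MHz

24.2 MHz mod fs = 7.4 MHz.
7.4 MHz > fs/2 = 4.2 MHz, folds to fs − 7.4 MHz = 1 MHz.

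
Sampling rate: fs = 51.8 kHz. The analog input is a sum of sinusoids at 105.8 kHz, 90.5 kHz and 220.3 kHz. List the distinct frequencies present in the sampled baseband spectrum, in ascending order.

fs/2 = 25.9 kHz.
105.8 kHz mod fs = 2.2 kHz.
2.2 kHz ≤ fs/2 = 25.9 kHz, appears at 2.2 kHz.
90.5 kHz mod fs = 38.7 kHz.
38.7 kHz > fs/2 = 25.9 kHz, folds to fs − 38.7 kHz = 13.1 kHz.
220.3 kHz mod fs = 13.1 kHz.
13.1 kHz ≤ fs/2 = 25.9 kHz, appears at 13.1 kHz.
Distinct values: {2.2 kHz, 13.1 kHz}.

2.2 kHz, 13.1 kHz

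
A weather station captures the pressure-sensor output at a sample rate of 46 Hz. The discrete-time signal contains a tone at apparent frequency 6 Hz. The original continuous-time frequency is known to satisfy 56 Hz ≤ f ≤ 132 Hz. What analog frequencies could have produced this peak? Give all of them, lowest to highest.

86 Hz, 98 Hz, 132 Hz

Frequencies that alias to 6 Hz are k·fs ± 6 Hz for integer k ≥ 0.
k=0: 6 Hz.
k=1: 40 Hz, 52 Hz.
k=2: 86 Hz, 98 Hz.
k=3: 132 Hz, 144 Hz.
k=4: 178 Hz, 190 Hz.
Within [56 Hz, 132 Hz]: 86 Hz, 98 Hz, 132 Hz.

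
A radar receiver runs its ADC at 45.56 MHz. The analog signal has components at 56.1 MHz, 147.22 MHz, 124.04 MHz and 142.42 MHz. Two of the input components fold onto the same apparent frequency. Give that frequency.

10.54 MHz

fs/2 = 22.78 MHz.
56.1 MHz mod fs = 10.54 MHz.
10.54 MHz ≤ fs/2 = 22.78 MHz, appears at 10.54 MHz.
147.22 MHz mod fs = 10.54 MHz.
10.54 MHz ≤ fs/2 = 22.78 MHz, appears at 10.54 MHz.
124.04 MHz mod fs = 32.92 MHz.
32.92 MHz > fs/2 = 22.78 MHz, folds to fs − 32.92 MHz = 12.64 MHz.
142.42 MHz mod fs = 5.74 MHz.
5.74 MHz ≤ fs/2 = 22.78 MHz, appears at 5.74 MHz.
56.1 MHz and 147.22 MHz both map to 10.54 MHz.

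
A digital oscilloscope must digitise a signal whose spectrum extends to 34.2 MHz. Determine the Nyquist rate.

68.4 MHz

Nyquist rate = 2 × 34.2 MHz = 68.4 MHz.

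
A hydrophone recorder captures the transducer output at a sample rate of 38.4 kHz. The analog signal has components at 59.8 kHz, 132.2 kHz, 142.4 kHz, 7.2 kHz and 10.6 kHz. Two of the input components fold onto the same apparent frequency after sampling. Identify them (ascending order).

fs/2 = 19.2 kHz.
59.8 kHz mod fs = 21.4 kHz.
21.4 kHz > fs/2 = 19.2 kHz, folds to fs − 21.4 kHz = 17 kHz.
132.2 kHz mod fs = 17 kHz.
17 kHz ≤ fs/2 = 19.2 kHz, appears at 17 kHz.
142.4 kHz mod fs = 27.2 kHz.
27.2 kHz > fs/2 = 19.2 kHz, folds to fs − 27.2 kHz = 11.2 kHz.
7.2 kHz ≤ fs/2 = 19.2 kHz, passes unchanged.
10.6 kHz ≤ fs/2 = 19.2 kHz, passes unchanged.
59.8 kHz and 132.2 kHz both map to 17 kHz.

59.8 kHz, 132.2 kHz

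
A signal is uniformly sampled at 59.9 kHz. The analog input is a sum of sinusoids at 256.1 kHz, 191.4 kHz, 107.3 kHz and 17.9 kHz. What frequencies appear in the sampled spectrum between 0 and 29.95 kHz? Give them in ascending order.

fs/2 = 29.95 kHz.
256.1 kHz mod fs = 16.5 kHz.
16.5 kHz ≤ fs/2 = 29.95 kHz, appears at 16.5 kHz.
191.4 kHz mod fs = 11.7 kHz.
11.7 kHz ≤ fs/2 = 29.95 kHz, appears at 11.7 kHz.
107.3 kHz mod fs = 47.4 kHz.
47.4 kHz > fs/2 = 29.95 kHz, folds to fs − 47.4 kHz = 12.5 kHz.
17.9 kHz ≤ fs/2 = 29.95 kHz, passes unchanged.
Distinct values: {11.7 kHz, 12.5 kHz, 16.5 kHz, 17.9 kHz}.

11.7 kHz, 12.5 kHz, 16.5 kHz, 17.9 kHz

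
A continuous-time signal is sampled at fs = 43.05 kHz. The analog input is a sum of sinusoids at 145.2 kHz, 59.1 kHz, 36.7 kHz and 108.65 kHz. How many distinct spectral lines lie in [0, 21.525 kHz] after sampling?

3

fs/2 = 21.525 kHz.
145.2 kHz mod fs = 16.05 kHz.
16.05 kHz ≤ fs/2 = 21.525 kHz, appears at 16.05 kHz.
59.1 kHz mod fs = 16.05 kHz.
16.05 kHz ≤ fs/2 = 21.525 kHz, appears at 16.05 kHz.
36.7 kHz > fs/2 = 21.525 kHz, folds to fs − 36.7 kHz = 6.35 kHz.
108.65 kHz mod fs = 22.55 kHz.
22.55 kHz > fs/2 = 21.525 kHz, folds to fs − 22.55 kHz = 20.5 kHz.
Distinct values: {6.35 kHz, 16.05 kHz, 20.5 kHz} → 3.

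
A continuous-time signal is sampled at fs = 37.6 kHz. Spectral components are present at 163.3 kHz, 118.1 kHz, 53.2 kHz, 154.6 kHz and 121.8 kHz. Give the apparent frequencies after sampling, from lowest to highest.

fs/2 = 18.8 kHz.
163.3 kHz mod fs = 12.9 kHz.
12.9 kHz ≤ fs/2 = 18.8 kHz, appears at 12.9 kHz.
118.1 kHz mod fs = 5.3 kHz.
5.3 kHz ≤ fs/2 = 18.8 kHz, appears at 5.3 kHz.
53.2 kHz mod fs = 15.6 kHz.
15.6 kHz ≤ fs/2 = 18.8 kHz, appears at 15.6 kHz.
154.6 kHz mod fs = 4.2 kHz.
4.2 kHz ≤ fs/2 = 18.8 kHz, appears at 4.2 kHz.
121.8 kHz mod fs = 9 kHz.
9 kHz ≤ fs/2 = 18.8 kHz, appears at 9 kHz.
Distinct values: {4.2 kHz, 5.3 kHz, 9 kHz, 12.9 kHz, 15.6 kHz}.

4.2 kHz, 5.3 kHz, 9 kHz, 12.9 kHz, 15.6 kHz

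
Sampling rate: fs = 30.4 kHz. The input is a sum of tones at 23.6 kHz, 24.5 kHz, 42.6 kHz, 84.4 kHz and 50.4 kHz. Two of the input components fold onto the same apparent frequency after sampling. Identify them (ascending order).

fs/2 = 15.2 kHz.
23.6 kHz > fs/2 = 15.2 kHz, folds to fs − 23.6 kHz = 6.8 kHz.
24.5 kHz > fs/2 = 15.2 kHz, folds to fs − 24.5 kHz = 5.9 kHz.
42.6 kHz mod fs = 12.2 kHz.
12.2 kHz ≤ fs/2 = 15.2 kHz, appears at 12.2 kHz.
84.4 kHz mod fs = 23.6 kHz.
23.6 kHz > fs/2 = 15.2 kHz, folds to fs − 23.6 kHz = 6.8 kHz.
50.4 kHz mod fs = 20 kHz.
20 kHz > fs/2 = 15.2 kHz, folds to fs − 20 kHz = 10.4 kHz.
23.6 kHz and 84.4 kHz both map to 6.8 kHz.

23.6 kHz, 84.4 kHz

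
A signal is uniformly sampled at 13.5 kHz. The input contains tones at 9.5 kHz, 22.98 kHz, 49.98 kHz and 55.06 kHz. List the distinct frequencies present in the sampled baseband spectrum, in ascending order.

1.06 kHz, 4 kHz, 4.02 kHz

fs/2 = 6.75 kHz.
9.5 kHz > fs/2 = 6.75 kHz, folds to fs − 9.5 kHz = 4 kHz.
22.98 kHz mod fs = 9.48 kHz.
9.48 kHz > fs/2 = 6.75 kHz, folds to fs − 9.48 kHz = 4.02 kHz.
49.98 kHz mod fs = 9.48 kHz.
9.48 kHz > fs/2 = 6.75 kHz, folds to fs − 9.48 kHz = 4.02 kHz.
55.06 kHz mod fs = 1.06 kHz.
1.06 kHz ≤ fs/2 = 6.75 kHz, appears at 1.06 kHz.
Distinct values: {1.06 kHz, 4 kHz, 4.02 kHz}.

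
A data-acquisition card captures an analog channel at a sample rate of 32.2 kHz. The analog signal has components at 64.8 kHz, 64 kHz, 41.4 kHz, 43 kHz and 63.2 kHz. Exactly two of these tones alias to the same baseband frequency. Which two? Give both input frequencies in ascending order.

64 kHz, 64.8 kHz

fs/2 = 16.1 kHz.
64.8 kHz mod fs = 0.4 kHz.
0.4 kHz ≤ fs/2 = 16.1 kHz, appears at 0.4 kHz.
64 kHz mod fs = 31.8 kHz.
31.8 kHz > fs/2 = 16.1 kHz, folds to fs − 31.8 kHz = 0.4 kHz.
41.4 kHz mod fs = 9.2 kHz.
9.2 kHz ≤ fs/2 = 16.1 kHz, appears at 9.2 kHz.
43 kHz mod fs = 10.8 kHz.
10.8 kHz ≤ fs/2 = 16.1 kHz, appears at 10.8 kHz.
63.2 kHz mod fs = 31 kHz.
31 kHz > fs/2 = 16.1 kHz, folds to fs − 31 kHz = 1.2 kHz.
64 kHz and 64.8 kHz both map to 0.4 kHz.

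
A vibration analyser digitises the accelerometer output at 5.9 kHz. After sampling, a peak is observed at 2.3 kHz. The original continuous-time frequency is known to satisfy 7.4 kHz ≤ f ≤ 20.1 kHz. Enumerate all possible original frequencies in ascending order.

8.2 kHz, 9.5 kHz, 14.1 kHz, 15.4 kHz, 20 kHz

Frequencies that alias to 2.3 kHz are k·fs ± 2.3 kHz for integer k ≥ 0.
k=0: 2.3 kHz.
k=1: 3.6 kHz, 8.2 kHz.
k=2: 9.5 kHz, 14.1 kHz.
k=3: 15.4 kHz, 20 kHz.
k=4: 21.3 kHz, 25.9 kHz.
Within [7.4 kHz, 20.1 kHz]: 8.2 kHz, 9.5 kHz, 14.1 kHz, 15.4 kHz, 20 kHz.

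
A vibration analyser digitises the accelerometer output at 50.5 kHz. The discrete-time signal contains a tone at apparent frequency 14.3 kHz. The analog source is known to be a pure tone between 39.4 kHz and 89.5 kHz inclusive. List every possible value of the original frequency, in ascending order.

64.8 kHz, 86.7 kHz

Frequencies that alias to 14.3 kHz are k·fs ± 14.3 kHz for integer k ≥ 0.
k=0: 14.3 kHz.
k=1: 36.2 kHz, 64.8 kHz.
k=2: 86.7 kHz, 115.3 kHz.
k=3: 137.2 kHz, 165.8 kHz.
Within [39.4 kHz, 89.5 kHz]: 64.8 kHz, 86.7 kHz.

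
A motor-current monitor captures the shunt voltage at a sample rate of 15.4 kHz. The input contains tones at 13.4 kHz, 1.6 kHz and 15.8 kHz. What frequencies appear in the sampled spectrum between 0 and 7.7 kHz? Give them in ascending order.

fs/2 = 7.7 kHz.
13.4 kHz > fs/2 = 7.7 kHz, folds to fs − 13.4 kHz = 2 kHz.
1.6 kHz ≤ fs/2 = 7.7 kHz, passes unchanged.
15.8 kHz mod fs = 0.4 kHz.
0.4 kHz ≤ fs/2 = 7.7 kHz, appears at 0.4 kHz.
Distinct values: {0.4 kHz, 1.6 kHz, 2 kHz}.

0.4 kHz, 1.6 kHz, 2 kHz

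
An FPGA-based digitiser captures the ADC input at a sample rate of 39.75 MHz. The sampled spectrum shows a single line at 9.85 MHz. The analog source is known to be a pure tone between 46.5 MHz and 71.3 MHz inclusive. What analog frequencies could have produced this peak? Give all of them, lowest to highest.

49.6 MHz, 69.65 MHz

Frequencies that alias to 9.85 MHz are k·fs ± 9.85 MHz for integer k ≥ 0.
k=0: 9.85 MHz.
k=1: 29.9 MHz, 49.6 MHz.
k=2: 69.65 MHz, 89.35 MHz.
k=3: 109.4 MHz, 129.1 MHz.
Within [46.5 MHz, 71.3 MHz]: 49.6 MHz, 69.65 MHz.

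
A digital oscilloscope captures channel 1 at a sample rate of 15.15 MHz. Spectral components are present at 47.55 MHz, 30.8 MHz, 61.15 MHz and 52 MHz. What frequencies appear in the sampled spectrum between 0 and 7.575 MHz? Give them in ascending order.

fs/2 = 7.575 MHz.
47.55 MHz mod fs = 2.1 MHz.
2.1 MHz ≤ fs/2 = 7.575 MHz, appears at 2.1 MHz.
30.8 MHz mod fs = 0.5 MHz.
0.5 MHz ≤ fs/2 = 7.575 MHz, appears at 0.5 MHz.
61.15 MHz mod fs = 0.55 MHz.
0.55 MHz ≤ fs/2 = 7.575 MHz, appears at 0.55 MHz.
52 MHz mod fs = 6.55 MHz.
6.55 MHz ≤ fs/2 = 7.575 MHz, appears at 6.55 MHz.
Distinct values: {0.5 MHz, 0.55 MHz, 2.1 MHz, 6.55 MHz}.

0.5 MHz, 0.55 MHz, 2.1 MHz, 6.55 MHz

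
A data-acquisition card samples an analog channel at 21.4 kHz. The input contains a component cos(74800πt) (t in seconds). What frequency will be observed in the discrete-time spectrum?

ω = 74800π rad/s → f = ω/(2π) = 37400 Hz = 37.4 kHz.
37.4 kHz mod fs = 16 kHz.
16 kHz > fs/2 = 10.7 kHz, folds to fs − 16 kHz = 5.4 kHz.

5.4 kHz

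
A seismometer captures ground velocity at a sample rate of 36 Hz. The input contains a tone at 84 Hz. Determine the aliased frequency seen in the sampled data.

84 Hz mod fs = 12 Hz.
12 Hz ≤ fs/2 = 18 Hz, appears at 12 Hz.

12 Hz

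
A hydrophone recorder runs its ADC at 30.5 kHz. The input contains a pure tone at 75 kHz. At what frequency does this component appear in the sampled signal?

75 kHz mod fs = 14 kHz.
14 kHz ≤ fs/2 = 15.25 kHz, appears at 14 kHz.

14 kHz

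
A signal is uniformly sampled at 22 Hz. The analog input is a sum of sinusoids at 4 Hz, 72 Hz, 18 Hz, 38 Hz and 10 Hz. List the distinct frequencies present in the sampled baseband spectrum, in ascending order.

fs/2 = 11 Hz.
4 Hz ≤ fs/2 = 11 Hz, passes unchanged.
72 Hz mod fs = 6 Hz.
6 Hz ≤ fs/2 = 11 Hz, appears at 6 Hz.
18 Hz > fs/2 = 11 Hz, folds to fs − 18 Hz = 4 Hz.
38 Hz mod fs = 16 Hz.
16 Hz > fs/2 = 11 Hz, folds to fs − 16 Hz = 6 Hz.
10 Hz ≤ fs/2 = 11 Hz, passes unchanged.
Distinct values: {4 Hz, 6 Hz, 10 Hz}.

4 Hz, 6 Hz, 10 Hz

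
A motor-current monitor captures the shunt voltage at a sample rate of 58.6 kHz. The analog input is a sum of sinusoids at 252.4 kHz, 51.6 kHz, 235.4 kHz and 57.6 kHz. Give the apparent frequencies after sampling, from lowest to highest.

1 kHz, 7 kHz, 18 kHz

fs/2 = 29.3 kHz.
252.4 kHz mod fs = 18 kHz.
18 kHz ≤ fs/2 = 29.3 kHz, appears at 18 kHz.
51.6 kHz > fs/2 = 29.3 kHz, folds to fs − 51.6 kHz = 7 kHz.
235.4 kHz mod fs = 1 kHz.
1 kHz ≤ fs/2 = 29.3 kHz, appears at 1 kHz.
57.6 kHz > fs/2 = 29.3 kHz, folds to fs − 57.6 kHz = 1 kHz.
Distinct values: {1 kHz, 7 kHz, 18 kHz}.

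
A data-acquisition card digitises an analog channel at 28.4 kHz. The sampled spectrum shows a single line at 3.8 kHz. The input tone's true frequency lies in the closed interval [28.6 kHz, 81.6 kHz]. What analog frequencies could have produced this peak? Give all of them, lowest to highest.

32.2 kHz, 53 kHz, 60.6 kHz, 81.4 kHz

Frequencies that alias to 3.8 kHz are k·fs ± 3.8 kHz for integer k ≥ 0.
k=0: 3.8 kHz.
k=1: 24.6 kHz, 32.2 kHz.
k=2: 53 kHz, 60.6 kHz.
k=3: 81.4 kHz, 89 kHz.
k=4: 109.8 kHz, 117.4 kHz.
Within [28.6 kHz, 81.6 kHz]: 32.2 kHz, 53 kHz, 60.6 kHz, 81.4 kHz.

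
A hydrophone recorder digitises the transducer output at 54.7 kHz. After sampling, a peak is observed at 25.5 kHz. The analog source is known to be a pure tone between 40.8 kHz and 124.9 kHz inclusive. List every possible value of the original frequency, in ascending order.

Frequencies that alias to 25.5 kHz are k·fs ± 25.5 kHz for integer k ≥ 0.
k=0: 25.5 kHz.
k=1: 29.2 kHz, 80.2 kHz.
k=2: 83.9 kHz, 134.9 kHz.
k=3: 138.6 kHz, 189.6 kHz.
Within [40.8 kHz, 124.9 kHz]: 80.2 kHz, 83.9 kHz.

80.2 kHz, 83.9 kHz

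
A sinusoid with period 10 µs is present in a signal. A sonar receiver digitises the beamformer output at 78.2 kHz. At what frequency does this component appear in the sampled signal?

T = 10 µs → f = 1/T = 100 kHz.
100 kHz mod fs = 21.8 kHz.
21.8 kHz ≤ fs/2 = 39.1 kHz, appears at 21.8 kHz.

21.8 kHz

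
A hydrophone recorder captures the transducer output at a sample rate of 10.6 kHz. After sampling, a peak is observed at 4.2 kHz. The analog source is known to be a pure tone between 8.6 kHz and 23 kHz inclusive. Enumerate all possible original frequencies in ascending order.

14.8 kHz, 17 kHz

Frequencies that alias to 4.2 kHz are k·fs ± 4.2 kHz for integer k ≥ 0.
k=0: 4.2 kHz.
k=1: 6.4 kHz, 14.8 kHz.
k=2: 17 kHz, 25.4 kHz.
k=3: 27.6 kHz, 36 kHz.
Within [8.6 kHz, 23 kHz]: 14.8 kHz, 17 kHz.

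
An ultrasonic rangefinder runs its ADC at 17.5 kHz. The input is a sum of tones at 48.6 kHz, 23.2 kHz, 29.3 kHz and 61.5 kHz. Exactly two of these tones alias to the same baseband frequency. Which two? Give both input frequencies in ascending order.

23.2 kHz, 29.3 kHz

fs/2 = 8.75 kHz.
48.6 kHz mod fs = 13.6 kHz.
13.6 kHz > fs/2 = 8.75 kHz, folds to fs − 13.6 kHz = 3.9 kHz.
23.2 kHz mod fs = 5.7 kHz.
5.7 kHz ≤ fs/2 = 8.75 kHz, appears at 5.7 kHz.
29.3 kHz mod fs = 11.8 kHz.
11.8 kHz > fs/2 = 8.75 kHz, folds to fs − 11.8 kHz = 5.7 kHz.
61.5 kHz mod fs = 9 kHz.
9 kHz > fs/2 = 8.75 kHz, folds to fs − 9 kHz = 8.5 kHz.
23.2 kHz and 29.3 kHz both map to 5.7 kHz.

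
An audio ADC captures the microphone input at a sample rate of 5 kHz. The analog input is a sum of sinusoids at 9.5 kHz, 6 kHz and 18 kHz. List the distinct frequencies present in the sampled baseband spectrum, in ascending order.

fs/2 = 2.5 kHz.
9.5 kHz mod fs = 4.5 kHz.
4.5 kHz > fs/2 = 2.5 kHz, folds to fs − 4.5 kHz = 0.5 kHz.
6 kHz mod fs = 1 kHz.
1 kHz ≤ fs/2 = 2.5 kHz, appears at 1 kHz.
18 kHz mod fs = 3 kHz.
3 kHz > fs/2 = 2.5 kHz, folds to fs − 3 kHz = 2 kHz.
Distinct values: {0.5 kHz, 1 kHz, 2 kHz}.

0.5 kHz, 1 kHz, 2 kHz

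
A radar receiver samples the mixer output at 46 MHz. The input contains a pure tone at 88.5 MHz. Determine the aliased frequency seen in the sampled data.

88.5 MHz mod fs = 42.5 MHz.
42.5 MHz > fs/2 = 23 MHz, folds to fs − 42.5 MHz = 3.5 MHz.

3.5 MHz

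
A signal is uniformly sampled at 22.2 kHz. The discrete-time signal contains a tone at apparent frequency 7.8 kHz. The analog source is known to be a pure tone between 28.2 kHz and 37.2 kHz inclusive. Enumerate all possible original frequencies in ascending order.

Frequencies that alias to 7.8 kHz are k·fs ± 7.8 kHz for integer k ≥ 0.
k=0: 7.8 kHz.
k=1: 14.4 kHz, 30 kHz.
k=2: 36.6 kHz, 52.2 kHz.
k=3: 58.8 kHz, 74.4 kHz.
Within [28.2 kHz, 37.2 kHz]: 30 kHz, 36.6 kHz.

30 kHz, 36.6 kHz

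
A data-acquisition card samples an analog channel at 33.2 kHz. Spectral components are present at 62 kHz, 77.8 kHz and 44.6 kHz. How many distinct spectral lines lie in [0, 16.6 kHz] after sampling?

fs/2 = 16.6 kHz.
62 kHz mod fs = 28.8 kHz.
28.8 kHz > fs/2 = 16.6 kHz, folds to fs − 28.8 kHz = 4.4 kHz.
77.8 kHz mod fs = 11.4 kHz.
11.4 kHz ≤ fs/2 = 16.6 kHz, appears at 11.4 kHz.
44.6 kHz mod fs = 11.4 kHz.
11.4 kHz ≤ fs/2 = 16.6 kHz, appears at 11.4 kHz.
Distinct values: {4.4 kHz, 11.4 kHz} → 2.

2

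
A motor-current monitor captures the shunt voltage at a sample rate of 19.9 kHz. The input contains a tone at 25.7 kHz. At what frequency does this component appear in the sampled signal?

5.8 kHz

25.7 kHz mod fs = 5.8 kHz.
5.8 kHz ≤ fs/2 = 9.95 kHz, appears at 5.8 kHz.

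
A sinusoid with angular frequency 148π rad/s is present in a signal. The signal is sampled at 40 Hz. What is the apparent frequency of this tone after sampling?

6 Hz

ω = 148π rad/s → f = ω/(2π) = 74 Hz.
74 Hz mod fs = 34 Hz.
34 Hz > fs/2 = 20 Hz, folds to fs − 34 Hz = 6 Hz.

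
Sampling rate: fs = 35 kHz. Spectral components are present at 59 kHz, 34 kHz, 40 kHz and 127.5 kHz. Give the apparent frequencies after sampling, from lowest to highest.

fs/2 = 17.5 kHz.
59 kHz mod fs = 24 kHz.
24 kHz > fs/2 = 17.5 kHz, folds to fs − 24 kHz = 11 kHz.
34 kHz > fs/2 = 17.5 kHz, folds to fs − 34 kHz = 1 kHz.
40 kHz mod fs = 5 kHz.
5 kHz ≤ fs/2 = 17.5 kHz, appears at 5 kHz.
127.5 kHz mod fs = 22.5 kHz.
22.5 kHz > fs/2 = 17.5 kHz, folds to fs − 22.5 kHz = 12.5 kHz.
Distinct values: {1 kHz, 5 kHz, 11 kHz, 12.5 kHz}.

1 kHz, 5 kHz, 11 kHz, 12.5 kHz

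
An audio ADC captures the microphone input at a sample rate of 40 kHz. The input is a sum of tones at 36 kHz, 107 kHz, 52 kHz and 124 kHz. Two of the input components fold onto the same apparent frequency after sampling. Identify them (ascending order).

36 kHz, 124 kHz

fs/2 = 20 kHz.
36 kHz > fs/2 = 20 kHz, folds to fs − 36 kHz = 4 kHz.
107 kHz mod fs = 27 kHz.
27 kHz > fs/2 = 20 kHz, folds to fs − 27 kHz = 13 kHz.
52 kHz mod fs = 12 kHz.
12 kHz ≤ fs/2 = 20 kHz, appears at 12 kHz.
124 kHz mod fs = 4 kHz.
4 kHz ≤ fs/2 = 20 kHz, appears at 4 kHz.
36 kHz and 124 kHz both map to 4 kHz.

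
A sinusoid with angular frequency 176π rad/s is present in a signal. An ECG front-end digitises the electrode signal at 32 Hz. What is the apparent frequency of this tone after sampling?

ω = 176π rad/s → f = ω/(2π) = 88 Hz.
88 Hz mod fs = 24 Hz.
24 Hz > fs/2 = 16 Hz, folds to fs − 24 Hz = 8 Hz.

8 Hz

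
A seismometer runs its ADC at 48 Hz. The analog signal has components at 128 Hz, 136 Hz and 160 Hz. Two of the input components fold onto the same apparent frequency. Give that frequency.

fs/2 = 24 Hz.
128 Hz mod fs = 32 Hz.
32 Hz > fs/2 = 24 Hz, folds to fs − 32 Hz = 16 Hz.
136 Hz mod fs = 40 Hz.
40 Hz > fs/2 = 24 Hz, folds to fs − 40 Hz = 8 Hz.
160 Hz mod fs = 16 Hz.
16 Hz ≤ fs/2 = 24 Hz, appears at 16 Hz.
128 Hz and 160 Hz both map to 16 Hz.

16 Hz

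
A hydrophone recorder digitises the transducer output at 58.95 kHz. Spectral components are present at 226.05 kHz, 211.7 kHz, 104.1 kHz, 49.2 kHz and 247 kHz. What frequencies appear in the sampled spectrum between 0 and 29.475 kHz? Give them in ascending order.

9.75 kHz, 11.2 kHz, 13.8 kHz, 24.1 kHz

fs/2 = 29.475 kHz.
226.05 kHz mod fs = 49.2 kHz.
49.2 kHz > fs/2 = 29.475 kHz, folds to fs − 49.2 kHz = 9.75 kHz.
211.7 kHz mod fs = 34.85 kHz.
34.85 kHz > fs/2 = 29.475 kHz, folds to fs − 34.85 kHz = 24.1 kHz.
104.1 kHz mod fs = 45.15 kHz.
45.15 kHz > fs/2 = 29.475 kHz, folds to fs − 45.15 kHz = 13.8 kHz.
49.2 kHz > fs/2 = 29.475 kHz, folds to fs − 49.2 kHz = 9.75 kHz.
247 kHz mod fs = 11.2 kHz.
11.2 kHz ≤ fs/2 = 29.475 kHz, appears at 11.2 kHz.
Distinct values: {9.75 kHz, 11.2 kHz, 13.8 kHz, 24.1 kHz}.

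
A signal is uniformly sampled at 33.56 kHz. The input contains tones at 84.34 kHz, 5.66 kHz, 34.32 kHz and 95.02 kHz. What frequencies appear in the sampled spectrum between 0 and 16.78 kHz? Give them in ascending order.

0.76 kHz, 5.66 kHz, 16.34 kHz

fs/2 = 16.78 kHz.
84.34 kHz mod fs = 17.22 kHz.
17.22 kHz > fs/2 = 16.78 kHz, folds to fs − 17.22 kHz = 16.34 kHz.
5.66 kHz ≤ fs/2 = 16.78 kHz, passes unchanged.
34.32 kHz mod fs = 0.76 kHz.
0.76 kHz ≤ fs/2 = 16.78 kHz, appears at 0.76 kHz.
95.02 kHz mod fs = 27.9 kHz.
27.9 kHz > fs/2 = 16.78 kHz, folds to fs − 27.9 kHz = 5.66 kHz.
Distinct values: {0.76 kHz, 5.66 kHz, 16.34 kHz}.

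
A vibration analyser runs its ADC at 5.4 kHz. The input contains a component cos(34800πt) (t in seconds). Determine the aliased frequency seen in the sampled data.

1.2 kHz

ω = 34800π rad/s → f = ω/(2π) = 17400 Hz = 17.4 kHz.
17.4 kHz mod fs = 1.2 kHz.
1.2 kHz ≤ fs/2 = 2.7 kHz, appears at 1.2 kHz.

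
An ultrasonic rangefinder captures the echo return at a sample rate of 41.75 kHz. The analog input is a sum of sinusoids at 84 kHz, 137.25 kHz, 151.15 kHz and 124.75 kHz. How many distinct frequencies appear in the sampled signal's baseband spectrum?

3

fs/2 = 20.875 kHz.
84 kHz mod fs = 0.5 kHz.
0.5 kHz ≤ fs/2 = 20.875 kHz, appears at 0.5 kHz.
137.25 kHz mod fs = 12 kHz.
12 kHz ≤ fs/2 = 20.875 kHz, appears at 12 kHz.
151.15 kHz mod fs = 25.9 kHz.
25.9 kHz > fs/2 = 20.875 kHz, folds to fs − 25.9 kHz = 15.85 kHz.
124.75 kHz mod fs = 41.25 kHz.
41.25 kHz > fs/2 = 20.875 kHz, folds to fs − 41.25 kHz = 0.5 kHz.
Distinct values: {0.5 kHz, 12 kHz, 15.85 kHz} → 3.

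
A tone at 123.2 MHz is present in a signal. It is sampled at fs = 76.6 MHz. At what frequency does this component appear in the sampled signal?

30 MHz

123.2 MHz mod fs = 46.6 MHz.
46.6 MHz > fs/2 = 38.3 MHz, folds to fs − 46.6 MHz = 30 MHz.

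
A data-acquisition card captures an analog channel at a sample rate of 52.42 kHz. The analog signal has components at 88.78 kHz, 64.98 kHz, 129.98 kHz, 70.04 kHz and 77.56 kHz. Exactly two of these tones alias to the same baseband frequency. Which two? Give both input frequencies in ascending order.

77.56 kHz, 129.98 kHz

fs/2 = 26.21 kHz.
88.78 kHz mod fs = 36.36 kHz.
36.36 kHz > fs/2 = 26.21 kHz, folds to fs − 36.36 kHz = 16.06 kHz.
64.98 kHz mod fs = 12.56 kHz.
12.56 kHz ≤ fs/2 = 26.21 kHz, appears at 12.56 kHz.
129.98 kHz mod fs = 25.14 kHz.
25.14 kHz ≤ fs/2 = 26.21 kHz, appears at 25.14 kHz.
70.04 kHz mod fs = 17.62 kHz.
17.62 kHz ≤ fs/2 = 26.21 kHz, appears at 17.62 kHz.
77.56 kHz mod fs = 25.14 kHz.
25.14 kHz ≤ fs/2 = 26.21 kHz, appears at 25.14 kHz.
77.56 kHz and 129.98 kHz both map to 25.14 kHz.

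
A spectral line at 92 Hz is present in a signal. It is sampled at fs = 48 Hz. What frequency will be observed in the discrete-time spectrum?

92 Hz mod fs = 44 Hz.
44 Hz > fs/2 = 24 Hz, folds to fs − 44 Hz = 4 Hz.

4 Hz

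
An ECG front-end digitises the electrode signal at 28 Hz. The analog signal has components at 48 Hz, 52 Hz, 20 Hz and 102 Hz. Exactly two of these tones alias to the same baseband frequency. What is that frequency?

fs/2 = 14 Hz.
48 Hz mod fs = 20 Hz.
20 Hz > fs/2 = 14 Hz, folds to fs − 20 Hz = 8 Hz.
52 Hz mod fs = 24 Hz.
24 Hz > fs/2 = 14 Hz, folds to fs − 24 Hz = 4 Hz.
20 Hz > fs/2 = 14 Hz, folds to fs − 20 Hz = 8 Hz.
102 Hz mod fs = 18 Hz.
18 Hz > fs/2 = 14 Hz, folds to fs − 18 Hz = 10 Hz.
20 Hz and 48 Hz both map to 8 Hz.

8 Hz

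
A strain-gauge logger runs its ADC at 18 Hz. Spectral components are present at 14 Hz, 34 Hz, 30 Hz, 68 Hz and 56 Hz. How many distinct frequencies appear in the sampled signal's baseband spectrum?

3

fs/2 = 9 Hz.
14 Hz > fs/2 = 9 Hz, folds to fs − 14 Hz = 4 Hz.
34 Hz mod fs = 16 Hz.
16 Hz > fs/2 = 9 Hz, folds to fs − 16 Hz = 2 Hz.
30 Hz mod fs = 12 Hz.
12 Hz > fs/2 = 9 Hz, folds to fs − 12 Hz = 6 Hz.
68 Hz mod fs = 14 Hz.
14 Hz > fs/2 = 9 Hz, folds to fs − 14 Hz = 4 Hz.
56 Hz mod fs = 2 Hz.
2 Hz ≤ fs/2 = 9 Hz, appears at 2 Hz.
Distinct values: {2 Hz, 4 Hz, 6 Hz} → 3.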